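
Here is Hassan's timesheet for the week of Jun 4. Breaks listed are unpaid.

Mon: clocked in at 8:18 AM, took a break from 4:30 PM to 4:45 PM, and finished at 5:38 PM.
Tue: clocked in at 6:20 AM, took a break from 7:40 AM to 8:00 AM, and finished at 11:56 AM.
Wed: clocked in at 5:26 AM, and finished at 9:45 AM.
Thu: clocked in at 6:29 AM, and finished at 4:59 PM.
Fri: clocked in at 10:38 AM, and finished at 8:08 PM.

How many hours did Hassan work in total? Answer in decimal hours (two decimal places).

38.67 hours

Mon: 8:18 AM–5:38 PM = 9 h 20 min; less 15 min break → 9 h 5 min
Tue: 6:20 AM–11:56 AM = 5 h 36 min; less 20 min break → 5 h 16 min
Wed: 5:26 AM–9:45 AM = 4 h 19 min
Thu: 6:29 AM–4:59 PM = 10 h 30 min
Fri: 10:38 AM–8:08 PM = 9 h 30 min
Total: 9 h 5 min + 5 h 16 min + 4 h 19 min + 10 h 30 min + 9 h 30 min = 38 h 40 min.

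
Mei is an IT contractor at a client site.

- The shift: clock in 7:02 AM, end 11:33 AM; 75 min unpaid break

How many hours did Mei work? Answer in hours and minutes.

3 h 16 min

The shift: 7:02 AM–11:33 AM = 4 h 31 min; less 75 min break → 3 h 16 min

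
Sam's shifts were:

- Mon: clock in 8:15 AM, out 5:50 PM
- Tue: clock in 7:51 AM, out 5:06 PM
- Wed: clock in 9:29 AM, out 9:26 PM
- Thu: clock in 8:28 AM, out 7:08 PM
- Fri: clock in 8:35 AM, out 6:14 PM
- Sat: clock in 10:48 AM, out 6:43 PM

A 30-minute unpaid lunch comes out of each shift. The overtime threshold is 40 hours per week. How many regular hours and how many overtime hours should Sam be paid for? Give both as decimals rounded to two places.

Mon: 8:15 AM–5:50 PM = 9 h 35 min; less 30 min break → 9 h 5 min
Tue: 7:51 AM–5:06 PM = 9 h 15 min; less 30 min break → 8 h 45 min
Wed: 9:29 AM–9:26 PM = 11 h 57 min; less 30 min break → 11 h 27 min
Thu: 8:28 AM–7:08 PM = 10 h 40 min; less 30 min break → 10 h 10 min
Fri: 8:35 AM–6:14 PM = 9 h 39 min; less 30 min break → 9 h 9 min
Sat: 10:48 AM–6:43 PM = 7 h 55 min; less 30 min break → 7 h 25 min
Total worked: 56 h 1 min = 56.02 h.
Threshold 40 h → overtime 16 h 1 min, regular 40 h 0 min.

Regular 40.00 hours, overtime 16.02 hours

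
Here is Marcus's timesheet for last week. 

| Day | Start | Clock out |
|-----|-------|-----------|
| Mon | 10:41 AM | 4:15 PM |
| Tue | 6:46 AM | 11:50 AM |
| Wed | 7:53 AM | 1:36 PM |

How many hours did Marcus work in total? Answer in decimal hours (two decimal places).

16.35 hours

Mon: 10:41 AM–4:15 PM = 5 h 34 min
Tue: 6:46 AM–11:50 AM = 5 h 4 min
Wed: 7:53 AM–1:36 PM = 5 h 43 min
Total: 5 h 34 min + 5 h 4 min + 5 h 43 min = 16 h 21 min.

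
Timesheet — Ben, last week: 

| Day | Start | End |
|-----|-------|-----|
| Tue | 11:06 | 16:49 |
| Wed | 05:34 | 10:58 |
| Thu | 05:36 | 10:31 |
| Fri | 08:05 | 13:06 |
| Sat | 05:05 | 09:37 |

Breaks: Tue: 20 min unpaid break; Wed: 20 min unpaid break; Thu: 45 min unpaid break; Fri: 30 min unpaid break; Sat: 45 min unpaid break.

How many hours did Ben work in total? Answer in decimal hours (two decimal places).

Tue: 11:06–16:49 = 5 h 43 min; less 20 min break → 5 h 23 min
Wed: 05:34–10:58 = 5 h 24 min; less 20 min break → 5 h 4 min
Thu: 05:36–10:31 = 4 h 55 min; less 45 min break → 4 h 10 min
Fri: 08:05–13:06 = 5 h 1 min; less 30 min break → 4 h 31 min
Sat: 05:05–09:37 = 4 h 32 min; less 45 min break → 3 h 47 min
Total: 5 h 23 min + 5 h 4 min + 4 h 10 min + 4 h 31 min + 3 h 47 min = 22 h 55 min.

22.92 hours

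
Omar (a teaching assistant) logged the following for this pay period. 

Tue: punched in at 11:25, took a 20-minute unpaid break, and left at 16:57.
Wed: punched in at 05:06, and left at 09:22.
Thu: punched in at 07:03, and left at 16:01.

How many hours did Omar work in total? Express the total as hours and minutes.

18 h 26 min

Tue: 11:25–16:57 = 5 h 32 min; less 20 min break → 5 h 12 min
Wed: 05:06–09:22 = 4 h 16 min
Thu: 07:03–16:01 = 8 h 58 min
Total: 5 h 12 min + 4 h 16 min + 8 h 58 min = 18 h 26 min.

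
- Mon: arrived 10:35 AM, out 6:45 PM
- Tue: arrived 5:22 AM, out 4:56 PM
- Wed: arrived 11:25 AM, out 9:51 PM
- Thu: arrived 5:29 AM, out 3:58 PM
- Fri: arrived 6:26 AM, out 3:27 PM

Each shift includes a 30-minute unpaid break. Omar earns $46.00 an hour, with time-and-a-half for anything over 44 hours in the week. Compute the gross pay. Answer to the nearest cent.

Mon: 10:35 AM–6:45 PM = 8 h 10 min; less 30 min break → 7 h 40 min
Tue: 5:22 AM–4:56 PM = 11 h 34 min; less 30 min break → 11 h 4 min
Wed: 11:25 AM–9:51 PM = 10 h 26 min; less 30 min break → 9 h 56 min
Thu: 5:29 AM–3:58 PM = 10 h 29 min; less 30 min break → 9 h 59 min
Fri: 6:26 AM–3:27 PM = 9 h 1 min; less 30 min break → 8 h 31 min
Total worked: 47 h 10 min = 2830 min.
Regular 44 h 0 min = 2640 min at $46.00/h; overtime 3 h 10 min = 190 min at $69.00/h.
Pay = (2640 × $46.00 + 190 × $69.00) ÷ 60 = $2242.50.

$2242.50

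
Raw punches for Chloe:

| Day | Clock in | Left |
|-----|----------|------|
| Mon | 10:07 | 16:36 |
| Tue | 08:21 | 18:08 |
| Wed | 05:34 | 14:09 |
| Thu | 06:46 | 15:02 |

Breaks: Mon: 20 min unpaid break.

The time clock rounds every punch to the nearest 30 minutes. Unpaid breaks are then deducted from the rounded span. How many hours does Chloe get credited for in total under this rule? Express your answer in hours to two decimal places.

Mon: in 10:07→10:00, out 16:36→16:30; 6 h 30 min − 20 min = 6 h 10 min
Tue: in 08:21→08:30, out 18:08→18:00; 9 h 30 min
Wed: in 05:34→05:30, out 14:09→14:00; 8 h 30 min
Thu: in 06:46→07:00, out 15:02→15:00; 8 h 0 min
Total credited: 32 h 10 min.

32.17 hours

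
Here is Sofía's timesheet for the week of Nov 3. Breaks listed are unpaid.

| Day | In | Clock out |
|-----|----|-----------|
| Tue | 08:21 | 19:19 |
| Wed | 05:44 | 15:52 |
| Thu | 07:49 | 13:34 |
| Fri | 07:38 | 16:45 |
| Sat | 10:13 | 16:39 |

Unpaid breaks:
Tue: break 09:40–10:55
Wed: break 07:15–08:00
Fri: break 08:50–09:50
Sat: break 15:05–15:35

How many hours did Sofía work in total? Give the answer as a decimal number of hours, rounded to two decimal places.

Tue: 08:21–19:19 = 10 h 58 min; less 75 min break → 9 h 43 min
Wed: 05:44–15:52 = 10 h 8 min; less 45 min break → 9 h 23 min
Thu: 07:49–13:34 = 5 h 45 min
Fri: 07:38–16:45 = 9 h 7 min; less 60 min break → 8 h 7 min
Sat: 10:13–16:39 = 6 h 26 min; less 30 min break → 5 h 56 min
Total: 9 h 43 min + 9 h 23 min + 5 h 45 min + 8 h 7 min + 5 h 56 min = 38 h 54 min.

38.90 hours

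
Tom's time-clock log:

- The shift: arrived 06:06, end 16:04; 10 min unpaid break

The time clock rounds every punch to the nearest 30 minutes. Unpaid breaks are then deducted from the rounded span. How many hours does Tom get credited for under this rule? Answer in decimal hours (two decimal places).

The shift: in 06:06→06:00, out 16:04→16:00; 10 h 0 min − 10 min = 9 h 50 min

9.83 hours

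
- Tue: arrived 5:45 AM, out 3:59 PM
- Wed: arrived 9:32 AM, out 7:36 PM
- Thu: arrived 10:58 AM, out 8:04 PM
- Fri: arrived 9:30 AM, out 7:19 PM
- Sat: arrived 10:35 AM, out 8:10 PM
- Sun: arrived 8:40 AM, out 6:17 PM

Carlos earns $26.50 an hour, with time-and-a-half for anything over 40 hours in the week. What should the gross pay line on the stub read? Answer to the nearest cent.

$1792.06

Tue: 5:45 AM–3:59 PM = 10 h 14 min
Wed: 9:32 AM–7:36 PM = 10 h 4 min
Thu: 10:58 AM–8:04 PM = 9 h 6 min
Fri: 9:30 AM–7:19 PM = 9 h 49 min
Sat: 10:35 AM–8:10 PM = 9 h 35 min
Sun: 8:40 AM–6:17 PM = 9 h 37 min
Total worked: 58 h 25 min = 3505 min.
Regular 40 h 0 min = 2400 min at $26.50/h; overtime 18 h 25 min = 1105 min at $39.75/h.
Pay = (2400 × $26.50 + 1105 × $39.75) ÷ 60 = $1792.06.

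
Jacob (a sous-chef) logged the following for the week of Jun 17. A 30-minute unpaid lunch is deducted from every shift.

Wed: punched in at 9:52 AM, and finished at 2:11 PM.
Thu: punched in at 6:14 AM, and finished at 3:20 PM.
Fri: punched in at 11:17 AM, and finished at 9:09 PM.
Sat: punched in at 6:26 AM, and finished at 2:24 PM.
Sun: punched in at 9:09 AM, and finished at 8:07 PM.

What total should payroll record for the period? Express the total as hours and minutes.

Wed: 9:52 AM–2:11 PM = 4 h 19 min; less 30 min break → 3 h 49 min
Thu: 6:14 AM–3:20 PM = 9 h 6 min; less 30 min break → 8 h 36 min
Fri: 11:17 AM–9:09 PM = 9 h 52 min; less 30 min break → 9 h 22 min
Sat: 6:26 AM–2:24 PM = 7 h 58 min; less 30 min break → 7 h 28 min
Sun: 9:09 AM–8:07 PM = 10 h 58 min; less 30 min break → 10 h 28 min
Total: 3 h 49 min + 8 h 36 min + 9 h 22 min + 7 h 28 min + 10 h 28 min = 39 h 43 min.

39 h 43 min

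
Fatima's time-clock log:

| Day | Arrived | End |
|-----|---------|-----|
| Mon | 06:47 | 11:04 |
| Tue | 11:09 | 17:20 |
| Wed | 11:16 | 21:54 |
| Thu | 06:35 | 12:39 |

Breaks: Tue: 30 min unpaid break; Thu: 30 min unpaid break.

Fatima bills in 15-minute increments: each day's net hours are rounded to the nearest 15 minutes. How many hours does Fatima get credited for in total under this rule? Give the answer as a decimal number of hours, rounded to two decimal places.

26.25 hours

Mon: 06:47–11:04 = 4 h 17 min → rounds to 4 h 15 min
Tue: 11:09–17:20 = 6 h 11 min − 30 min = 5 h 41 min → rounds to 5 h 45 min
Wed: 11:16–21:54 = 10 h 38 min → rounds to 10 h 45 min
Thu: 06:35–12:39 = 6 h 4 min − 30 min = 5 h 34 min → rounds to 5 h 30 min
Total credited: 26 h 15 min.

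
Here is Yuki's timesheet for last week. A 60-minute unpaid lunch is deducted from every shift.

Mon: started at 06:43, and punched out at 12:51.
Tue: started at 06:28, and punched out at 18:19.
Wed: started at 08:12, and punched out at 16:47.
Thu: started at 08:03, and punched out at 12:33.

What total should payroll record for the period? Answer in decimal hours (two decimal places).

Mon: 06:43–12:51 = 6 h 8 min; less 60 min break → 5 h 8 min
Tue: 06:28–18:19 = 11 h 51 min; less 60 min break → 10 h 51 min
Wed: 08:12–16:47 = 8 h 35 min; less 60 min break → 7 h 35 min
Thu: 08:03–12:33 = 4 h 30 min; less 60 min break → 3 h 30 min
Total: 5 h 8 min + 10 h 51 min + 7 h 35 min + 3 h 30 min = 27 h 4 min.

27.07 hours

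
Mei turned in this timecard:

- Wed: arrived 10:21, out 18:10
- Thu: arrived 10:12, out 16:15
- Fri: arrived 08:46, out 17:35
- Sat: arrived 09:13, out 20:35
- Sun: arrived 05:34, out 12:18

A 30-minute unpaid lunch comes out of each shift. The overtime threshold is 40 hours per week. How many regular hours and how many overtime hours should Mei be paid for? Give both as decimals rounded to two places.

Regular 38.28 hours, overtime 0.00 hours

Wed: 10:21–18:10 = 7 h 49 min; less 30 min break → 7 h 19 min
Thu: 10:12–16:15 = 6 h 3 min; less 30 min break → 5 h 33 min
Fri: 08:46–17:35 = 8 h 49 min; less 30 min break → 8 h 19 min
Sat: 09:13–20:35 = 11 h 22 min; less 30 min break → 10 h 52 min
Sun: 05:34–12:18 = 6 h 44 min; less 30 min break → 6 h 14 min
Total worked: 38 h 17 min = 38.28 h.
Threshold 40 h → overtime 0 h 0 min, regular 38 h 17 min.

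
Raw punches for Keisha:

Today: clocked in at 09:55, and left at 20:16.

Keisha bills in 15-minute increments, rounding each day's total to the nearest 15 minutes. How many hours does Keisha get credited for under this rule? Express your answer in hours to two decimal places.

Today: 09:55–20:16 = 10 h 21 min → rounds to 10 h 15 min

10.25 hours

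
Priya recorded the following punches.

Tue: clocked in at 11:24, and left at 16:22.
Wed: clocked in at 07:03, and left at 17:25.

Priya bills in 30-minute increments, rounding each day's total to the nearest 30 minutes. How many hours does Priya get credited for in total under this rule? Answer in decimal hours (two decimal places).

Tue: 11:24–16:22 = 4 h 58 min → rounds to 5 h 0 min
Wed: 07:03–17:25 = 10 h 22 min → rounds to 10 h 30 min
Total credited: 15 h 30 min.

15.50 hours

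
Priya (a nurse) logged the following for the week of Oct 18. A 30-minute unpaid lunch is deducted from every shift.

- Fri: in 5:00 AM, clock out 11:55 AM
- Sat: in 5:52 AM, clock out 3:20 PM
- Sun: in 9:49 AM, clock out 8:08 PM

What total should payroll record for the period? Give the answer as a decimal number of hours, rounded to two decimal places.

Fri: 5:00 AM–11:55 AM = 6 h 55 min; less 30 min break → 6 h 25 min
Sat: 5:52 AM–3:20 PM = 9 h 28 min; less 30 min break → 8 h 58 min
Sun: 9:49 AM–8:08 PM = 10 h 19 min; less 30 min break → 9 h 49 min
Total: 6 h 25 min + 8 h 58 min + 9 h 49 min = 25 h 12 min.

25.20 hours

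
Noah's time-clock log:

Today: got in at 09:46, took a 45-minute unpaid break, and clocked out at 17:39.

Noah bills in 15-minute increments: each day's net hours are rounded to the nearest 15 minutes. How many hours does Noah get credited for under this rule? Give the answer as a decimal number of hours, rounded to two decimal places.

Today: 09:46–17:39 = 7 h 53 min − 45 min = 7 h 8 min → rounds to 7 h 15 min

7.25 hours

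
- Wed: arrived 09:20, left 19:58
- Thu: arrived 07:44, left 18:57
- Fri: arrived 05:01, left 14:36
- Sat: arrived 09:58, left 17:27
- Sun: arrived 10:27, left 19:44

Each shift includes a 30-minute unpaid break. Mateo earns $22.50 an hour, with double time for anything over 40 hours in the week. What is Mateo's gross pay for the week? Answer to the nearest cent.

$1156.50

Wed: 09:20–19:58 = 10 h 38 min; less 30 min break → 10 h 8 min
Thu: 07:44–18:57 = 11 h 13 min; less 30 min break → 10 h 43 min
Fri: 05:01–14:36 = 9 h 35 min; less 30 min break → 9 h 5 min
Sat: 09:58–17:27 = 7 h 29 min; less 30 min break → 6 h 59 min
Sun: 10:27–19:44 = 9 h 17 min; less 30 min break → 8 h 47 min
Total worked: 45 h 42 min = 2742 min.
Regular 40 h 0 min = 2400 min at $22.50/h; overtime 5 h 42 min = 342 min at $45.00/h.
Pay = (2400 × $22.50 + 342 × $45.00) ÷ 60 = $1156.50.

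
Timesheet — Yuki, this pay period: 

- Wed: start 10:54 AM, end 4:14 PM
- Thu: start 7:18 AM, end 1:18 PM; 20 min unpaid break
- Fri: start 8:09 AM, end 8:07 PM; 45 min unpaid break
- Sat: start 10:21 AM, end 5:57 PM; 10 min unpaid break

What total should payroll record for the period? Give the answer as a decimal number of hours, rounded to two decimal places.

Wed: 10:54 AM–4:14 PM = 5 h 20 min
Thu: 7:18 AM–1:18 PM = 6 h 0 min; less 20 min break → 5 h 40 min
Fri: 8:09 AM–8:07 PM = 11 h 58 min; less 45 min break → 11 h 13 min
Sat: 10:21 AM–5:57 PM = 7 h 36 min; less 10 min break → 7 h 26 min
Total: 5 h 20 min + 5 h 40 min + 11 h 13 min + 7 h 26 min = 29 h 39 min.

29.65 hours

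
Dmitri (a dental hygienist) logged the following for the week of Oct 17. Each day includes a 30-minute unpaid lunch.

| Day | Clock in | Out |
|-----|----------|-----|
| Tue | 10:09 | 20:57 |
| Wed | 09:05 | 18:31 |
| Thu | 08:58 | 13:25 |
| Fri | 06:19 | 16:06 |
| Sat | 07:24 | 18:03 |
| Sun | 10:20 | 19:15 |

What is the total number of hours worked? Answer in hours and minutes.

51 h 2 min

Tue: 10:09–20:57 = 10 h 48 min; less 30 min break → 10 h 18 min
Wed: 09:05–18:31 = 9 h 26 min; less 30 min break → 8 h 56 min
Thu: 08:58–13:25 = 4 h 27 min; less 30 min break → 3 h 57 min
Fri: 06:19–16:06 = 9 h 47 min; less 30 min break → 9 h 17 min
Sat: 07:24–18:03 = 10 h 39 min; less 30 min break → 10 h 9 min
Sun: 10:20–19:15 = 8 h 55 min; less 30 min break → 8 h 25 min
Total: 10 h 18 min + 8 h 56 min + 3 h 57 min + 9 h 17 min + 10 h 9 min + 8 h 25 min = 51 h 2 min.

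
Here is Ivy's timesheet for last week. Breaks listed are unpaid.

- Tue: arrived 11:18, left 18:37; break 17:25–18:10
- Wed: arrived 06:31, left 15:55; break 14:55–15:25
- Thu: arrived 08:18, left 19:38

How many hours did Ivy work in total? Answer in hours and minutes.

26 h 48 min

Tue: 11:18–18:37 = 7 h 19 min; less 45 min break → 6 h 34 min
Wed: 06:31–15:55 = 9 h 24 min; less 30 min break → 8 h 54 min
Thu: 08:18–19:38 = 11 h 20 min
Total: 6 h 34 min + 8 h 54 min + 11 h 20 min = 26 h 48 min.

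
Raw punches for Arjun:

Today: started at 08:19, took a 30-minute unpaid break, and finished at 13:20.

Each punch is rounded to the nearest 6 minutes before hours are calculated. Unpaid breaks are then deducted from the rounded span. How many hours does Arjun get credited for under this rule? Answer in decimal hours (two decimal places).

Today: in 08:19→08:18, out 13:20→13:18; 5 h 0 min − 30 min = 4 h 30 min

4.50 hours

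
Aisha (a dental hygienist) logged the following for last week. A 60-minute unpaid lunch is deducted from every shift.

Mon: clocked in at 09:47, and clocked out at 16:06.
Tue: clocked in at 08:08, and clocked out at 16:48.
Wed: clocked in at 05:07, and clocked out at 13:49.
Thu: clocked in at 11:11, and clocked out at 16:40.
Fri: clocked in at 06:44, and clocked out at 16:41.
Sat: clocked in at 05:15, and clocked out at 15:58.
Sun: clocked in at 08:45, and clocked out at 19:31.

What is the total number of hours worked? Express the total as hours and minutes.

Mon: 09:47–16:06 = 6 h 19 min; less 60 min break → 5 h 19 min
Tue: 08:08–16:48 = 8 h 40 min; less 60 min break → 7 h 40 min
Wed: 05:07–13:49 = 8 h 42 min; less 60 min break → 7 h 42 min
Thu: 11:11–16:40 = 5 h 29 min; less 60 min break → 4 h 29 min
Fri: 06:44–16:41 = 9 h 57 min; less 60 min break → 8 h 57 min
Sat: 05:15–15:58 = 10 h 43 min; less 60 min break → 9 h 43 min
Sun: 08:45–19:31 = 10 h 46 min; less 60 min break → 9 h 46 min
Total: 5 h 19 min + 7 h 40 min + 7 h 42 min + 4 h 29 min + 8 h 57 min + 9 h 43 min + 9 h 46 min = 53 h 36 min.

53 h 36 min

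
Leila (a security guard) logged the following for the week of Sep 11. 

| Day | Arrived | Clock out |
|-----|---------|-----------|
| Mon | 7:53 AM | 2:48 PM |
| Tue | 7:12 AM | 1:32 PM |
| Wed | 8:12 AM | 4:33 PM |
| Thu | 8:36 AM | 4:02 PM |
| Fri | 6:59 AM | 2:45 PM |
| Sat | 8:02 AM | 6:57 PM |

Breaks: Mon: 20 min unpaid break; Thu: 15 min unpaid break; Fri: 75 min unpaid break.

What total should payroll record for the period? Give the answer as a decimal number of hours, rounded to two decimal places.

Mon: 7:53 AM–2:48 PM = 6 h 55 min; less 20 min break → 6 h 35 min
Tue: 7:12 AM–1:32 PM = 6 h 20 min
Wed: 8:12 AM–4:33 PM = 8 h 21 min
Thu: 8:36 AM–4:02 PM = 7 h 26 min; less 15 min break → 7 h 11 min
Fri: 6:59 AM–2:45 PM = 7 h 46 min; less 75 min break → 6 h 31 min
Sat: 8:02 AM–6:57 PM = 10 h 55 min
Total: 6 h 35 min + 6 h 20 min + 8 h 21 min + 7 h 11 min + 6 h 31 min + 10 h 55 min = 45 h 53 min.

45.88 hours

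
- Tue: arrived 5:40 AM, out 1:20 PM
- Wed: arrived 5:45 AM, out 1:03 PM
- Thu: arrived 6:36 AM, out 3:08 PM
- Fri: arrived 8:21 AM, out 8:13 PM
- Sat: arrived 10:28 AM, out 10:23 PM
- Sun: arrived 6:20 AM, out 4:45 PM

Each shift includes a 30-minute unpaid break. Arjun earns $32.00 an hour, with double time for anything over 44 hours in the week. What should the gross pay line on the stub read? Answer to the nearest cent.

$2092.80

Tue: 5:40 AM–1:20 PM = 7 h 40 min; less 30 min break → 7 h 10 min
Wed: 5:45 AM–1:03 PM = 7 h 18 min; less 30 min break → 6 h 48 min
Thu: 6:36 AM–3:08 PM = 8 h 32 min; less 30 min break → 8 h 2 min
Fri: 8:21 AM–8:13 PM = 11 h 52 min; less 30 min break → 11 h 22 min
Sat: 10:28 AM–10:23 PM = 11 h 55 min; less 30 min break → 11 h 25 min
Sun: 6:20 AM–4:45 PM = 10 h 25 min; less 30 min break → 9 h 55 min
Total worked: 54 h 42 min = 3282 min.
Regular 44 h 0 min = 2640 min at $32.00/h; overtime 10 h 42 min = 642 min at $64.00/h.
Pay = (2640 × $32.00 + 642 × $64.00) ÷ 60 = $2092.80.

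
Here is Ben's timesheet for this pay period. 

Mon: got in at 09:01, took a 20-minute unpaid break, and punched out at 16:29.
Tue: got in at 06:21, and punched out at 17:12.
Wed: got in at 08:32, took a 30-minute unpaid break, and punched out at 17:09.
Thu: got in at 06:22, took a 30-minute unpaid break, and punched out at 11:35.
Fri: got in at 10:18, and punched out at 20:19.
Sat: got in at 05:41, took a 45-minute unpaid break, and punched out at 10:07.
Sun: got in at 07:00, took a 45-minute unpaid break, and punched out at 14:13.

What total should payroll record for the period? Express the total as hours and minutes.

Mon: 09:01–16:29 = 7 h 28 min; less 20 min break → 7 h 8 min
Tue: 06:21–17:12 = 10 h 51 min
Wed: 08:32–17:09 = 8 h 37 min; less 30 min break → 8 h 7 min
Thu: 06:22–11:35 = 5 h 13 min; less 30 min break → 4 h 43 min
Fri: 10:18–20:19 = 10 h 1 min
Sat: 05:41–10:07 = 4 h 26 min; less 45 min break → 3 h 41 min
Sun: 07:00–14:13 = 7 h 13 min; less 45 min break → 6 h 28 min
Total: 7 h 8 min + 10 h 51 min + 8 h 7 min + 4 h 43 min + 10 h 1 min + 3 h 41 min + 6 h 28 min = 50 h 59 min.

50 h 59 min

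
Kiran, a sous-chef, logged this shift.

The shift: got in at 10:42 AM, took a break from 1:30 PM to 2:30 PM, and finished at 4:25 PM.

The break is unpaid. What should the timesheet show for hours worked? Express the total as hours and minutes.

The shift: 10:42 AM–4:25 PM = 5 h 43 min; less 60 min break → 4 h 43 min

4 h 43 min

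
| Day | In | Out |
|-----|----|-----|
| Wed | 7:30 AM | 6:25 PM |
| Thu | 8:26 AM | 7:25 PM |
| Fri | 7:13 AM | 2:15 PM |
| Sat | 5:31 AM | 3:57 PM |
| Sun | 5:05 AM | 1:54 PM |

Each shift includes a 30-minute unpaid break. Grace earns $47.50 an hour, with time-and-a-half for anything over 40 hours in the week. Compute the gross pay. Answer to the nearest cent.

Wed: 7:30 AM–6:25 PM = 10 h 55 min; less 30 min break → 10 h 25 min
Thu: 8:26 AM–7:25 PM = 10 h 59 min; less 30 min break → 10 h 29 min
Fri: 7:13 AM–2:15 PM = 7 h 2 min; less 30 min break → 6 h 32 min
Sat: 5:31 AM–3:57 PM = 10 h 26 min; less 30 min break → 9 h 56 min
Sun: 5:05 AM–1:54 PM = 8 h 49 min; less 30 min break → 8 h 19 min
Total worked: 45 h 41 min = 2741 min.
Regular 40 h 0 min = 2400 min at $47.50/h; overtime 5 h 41 min = 341 min at $71.25/h.
Pay = (2400 × $47.50 + 341 × $71.25) ÷ 60 = $2304.94.

$2304.94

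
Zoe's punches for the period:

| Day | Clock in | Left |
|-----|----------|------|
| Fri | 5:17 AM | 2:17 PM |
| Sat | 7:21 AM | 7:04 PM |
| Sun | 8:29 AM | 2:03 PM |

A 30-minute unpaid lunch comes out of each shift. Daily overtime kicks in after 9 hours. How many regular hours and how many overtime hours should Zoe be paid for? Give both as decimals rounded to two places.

Regular 22.57 hours, overtime 2.22 hours

Fri: 5:17 AM–2:17 PM = 9 h 0 min; less 30 min break → 8 h 30 min
Sat: 7:21 AM–7:04 PM = 11 h 43 min; less 30 min break → 11 h 13 min
Sun: 8:29 AM–2:03 PM = 5 h 34 min; less 30 min break → 5 h 4 min
Fri reg 8 h 30 min / OT 0 h 0 min; Sat reg 9 h 0 min / OT 2 h 13 min; Sun reg 5 h 4 min / OT 0 h 0 min.
Totals: regular 22 h 34 min, overtime 2 h 13 min.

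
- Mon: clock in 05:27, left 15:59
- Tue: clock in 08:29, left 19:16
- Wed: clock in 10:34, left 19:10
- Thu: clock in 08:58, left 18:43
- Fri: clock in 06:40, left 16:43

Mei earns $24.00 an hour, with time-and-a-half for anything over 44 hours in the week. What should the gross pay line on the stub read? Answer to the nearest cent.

$1261.80

Mon: 05:27–15:59 = 10 h 32 min
Tue: 08:29–19:16 = 10 h 47 min
Wed: 10:34–19:10 = 8 h 36 min
Thu: 08:58–18:43 = 9 h 45 min
Fri: 06:40–16:43 = 10 h 3 min
Total worked: 49 h 43 min = 2983 min.
Regular 44 h 0 min = 2640 min at $24.00/h; overtime 5 h 43 min = 343 min at $36.00/h.
Pay = (2640 × $24.00 + 343 × $36.00) ÷ 60 = $1261.80.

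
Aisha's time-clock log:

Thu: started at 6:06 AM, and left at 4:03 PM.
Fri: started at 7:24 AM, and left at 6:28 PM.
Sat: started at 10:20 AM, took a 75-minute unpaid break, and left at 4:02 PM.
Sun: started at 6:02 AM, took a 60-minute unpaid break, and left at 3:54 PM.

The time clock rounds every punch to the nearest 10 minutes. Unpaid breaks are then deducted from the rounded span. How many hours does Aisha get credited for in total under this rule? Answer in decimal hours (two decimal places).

34.25 hours

Thu: in 6:06 AM→6:10 AM, out 4:03 PM→4:00 PM; 9 h 50 min
Fri: in 7:24 AM→7:20 AM, out 6:28 PM→6:30 PM; 11 h 10 min
Sat: in 10:20 AM→10:20 AM, out 4:02 PM→4:00 PM; 5 h 40 min − 75 min = 4 h 25 min
Sun: in 6:02 AM→6:00 AM, out 3:54 PM→3:50 PM; 9 h 50 min − 60 min = 8 h 50 min
Total credited: 34 h 15 min.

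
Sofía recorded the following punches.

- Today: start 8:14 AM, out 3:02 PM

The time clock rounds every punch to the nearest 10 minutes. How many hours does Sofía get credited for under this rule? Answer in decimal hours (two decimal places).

6.83 hours

Today: in 8:14 AM→8:10 AM, out 3:02 PM→3:00 PM; 6 h 50 min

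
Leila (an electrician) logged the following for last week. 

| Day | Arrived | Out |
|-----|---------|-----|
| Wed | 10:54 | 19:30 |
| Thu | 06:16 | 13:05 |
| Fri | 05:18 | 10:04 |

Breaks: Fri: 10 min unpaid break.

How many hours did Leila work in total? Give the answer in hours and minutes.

Wed: 10:54–19:30 = 8 h 36 min
Thu: 06:16–13:05 = 6 h 49 min
Fri: 05:18–10:04 = 4 h 46 min; less 10 min break → 4 h 36 min
Total: 8 h 36 min + 6 h 49 min + 4 h 36 min = 20 h 1 min.

20 h 1 min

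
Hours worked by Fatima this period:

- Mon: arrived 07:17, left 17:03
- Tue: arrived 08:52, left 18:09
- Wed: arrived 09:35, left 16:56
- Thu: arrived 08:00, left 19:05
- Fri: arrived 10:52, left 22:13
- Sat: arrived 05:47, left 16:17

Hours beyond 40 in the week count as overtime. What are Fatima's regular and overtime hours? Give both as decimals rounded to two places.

Regular 40.00 hours, overtime 19.33 hours

Mon: 07:17–17:03 = 9 h 46 min
Tue: 08:52–18:09 = 9 h 17 min
Wed: 09:35–16:56 = 7 h 21 min
Thu: 08:00–19:05 = 11 h 5 min
Fri: 10:52–22:13 = 11 h 21 min
Sat: 05:47–16:17 = 10 h 30 min
Total worked: 59 h 20 min = 59.33 h.
Threshold 40 h → overtime 19 h 20 min, regular 40 h 0 min.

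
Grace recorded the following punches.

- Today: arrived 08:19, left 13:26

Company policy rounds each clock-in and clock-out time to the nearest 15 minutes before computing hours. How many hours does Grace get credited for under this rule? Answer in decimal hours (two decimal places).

Today: in 08:19→08:15, out 13:26→13:30; 5 h 15 min

5.25 hours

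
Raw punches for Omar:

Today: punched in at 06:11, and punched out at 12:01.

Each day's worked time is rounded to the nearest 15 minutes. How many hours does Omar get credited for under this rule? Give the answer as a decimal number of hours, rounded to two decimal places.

Today: 06:11–12:01 = 5 h 50 min → rounds to 5 h 45 min

5.75 hours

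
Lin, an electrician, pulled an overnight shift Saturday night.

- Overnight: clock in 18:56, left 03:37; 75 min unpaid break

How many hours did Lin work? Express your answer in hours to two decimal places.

Overnight: 18:56 → midnight = 5 h 4 min; midnight → 03:37 = 3 h 37 min; span 8 h 41 min; less 75 min break → 7 h 26 min

7.43 hours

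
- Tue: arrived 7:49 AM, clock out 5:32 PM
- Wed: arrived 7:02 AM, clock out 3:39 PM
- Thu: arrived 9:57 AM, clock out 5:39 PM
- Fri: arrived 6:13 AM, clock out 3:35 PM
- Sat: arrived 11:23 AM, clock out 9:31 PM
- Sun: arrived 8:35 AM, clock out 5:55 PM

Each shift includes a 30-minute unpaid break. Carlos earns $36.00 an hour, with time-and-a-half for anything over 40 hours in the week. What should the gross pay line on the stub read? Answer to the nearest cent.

$2080.80

Tue: 7:49 AM–5:32 PM = 9 h 43 min; less 30 min break → 9 h 13 min
Wed: 7:02 AM–3:39 PM = 8 h 37 min; less 30 min break → 8 h 7 min
Thu: 9:57 AM–5:39 PM = 7 h 42 min; less 30 min break → 7 h 12 min
Fri: 6:13 AM–3:35 PM = 9 h 22 min; less 30 min break → 8 h 52 min
Sat: 11:23 AM–9:31 PM = 10 h 8 min; less 30 min break → 9 h 38 min
Sun: 8:35 AM–5:55 PM = 9 h 20 min; less 30 min break → 8 h 50 min
Total worked: 51 h 52 min = 3112 min.
Regular 40 h 0 min = 2400 min at $36.00/h; overtime 11 h 52 min = 712 min at $54.00/h.
Pay = (2400 × $36.00 + 712 × $54.00) ÷ 60 = $2080.80.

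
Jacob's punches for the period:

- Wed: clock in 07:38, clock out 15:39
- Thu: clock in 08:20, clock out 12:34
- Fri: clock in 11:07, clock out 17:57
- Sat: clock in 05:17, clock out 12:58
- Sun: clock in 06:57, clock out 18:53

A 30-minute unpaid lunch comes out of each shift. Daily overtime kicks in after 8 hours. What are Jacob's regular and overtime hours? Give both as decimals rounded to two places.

Regular 32.77 hours, overtime 3.43 hours

Wed: 07:38–15:39 = 8 h 1 min; less 30 min break → 7 h 31 min
Thu: 08:20–12:34 = 4 h 14 min; less 30 min break → 3 h 44 min
Fri: 11:07–17:57 = 6 h 50 min; less 30 min break → 6 h 20 min
Sat: 05:17–12:58 = 7 h 41 min; less 30 min break → 7 h 11 min
Sun: 06:57–18:53 = 11 h 56 min; less 30 min break → 11 h 26 min
Wed reg 7 h 31 min / OT 0 h 0 min; Thu reg 3 h 44 min / OT 0 h 0 min; Fri reg 6 h 20 min / OT 0 h 0 min; Sat reg 7 h 11 min / OT 0 h 0 min; Sun reg 8 h 0 min / OT 3 h 26 min.
Totals: regular 32 h 46 min, overtime 3 h 26 min.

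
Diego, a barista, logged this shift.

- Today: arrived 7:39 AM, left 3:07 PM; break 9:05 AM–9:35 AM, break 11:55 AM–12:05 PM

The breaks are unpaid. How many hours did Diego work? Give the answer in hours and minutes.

Today: 7:39 AM–3:07 PM = 7 h 28 min; less 40 min break → 6 h 48 min

6 h 48 min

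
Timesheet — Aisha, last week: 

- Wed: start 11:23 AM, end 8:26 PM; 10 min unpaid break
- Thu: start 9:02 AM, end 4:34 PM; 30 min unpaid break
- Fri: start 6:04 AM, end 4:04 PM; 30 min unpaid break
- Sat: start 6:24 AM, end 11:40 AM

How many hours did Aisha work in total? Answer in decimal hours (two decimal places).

30.68 hours

Wed: 11:23 AM–8:26 PM = 9 h 3 min; less 10 min break → 8 h 53 min
Thu: 9:02 AM–4:34 PM = 7 h 32 min; less 30 min break → 7 h 2 min
Fri: 6:04 AM–4:04 PM = 10 h 0 min; less 30 min break → 9 h 30 min
Sat: 6:24 AM–11:40 AM = 5 h 16 min
Total: 8 h 53 min + 7 h 2 min + 9 h 30 min + 5 h 16 min = 30 h 41 min.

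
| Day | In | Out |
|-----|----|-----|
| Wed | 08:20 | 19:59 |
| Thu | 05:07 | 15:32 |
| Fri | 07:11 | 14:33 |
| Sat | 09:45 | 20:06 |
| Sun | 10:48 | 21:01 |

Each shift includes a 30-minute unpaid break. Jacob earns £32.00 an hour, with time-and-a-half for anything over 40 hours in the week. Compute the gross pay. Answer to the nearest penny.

Wed: 08:20–19:59 = 11 h 39 min; less 30 min break → 11 h 9 min
Thu: 05:07–15:32 = 10 h 25 min; less 30 min break → 9 h 55 min
Fri: 07:11–14:33 = 7 h 22 min; less 30 min break → 6 h 52 min
Sat: 09:45–20:06 = 10 h 21 min; less 30 min break → 9 h 51 min
Sun: 10:48–21:01 = 10 h 13 min; less 30 min break → 9 h 43 min
Total worked: 47 h 30 min = 2850 min.
Regular 40 h 0 min = 2400 min at £32.00/h; overtime 7 h 30 min = 450 min at £48.00/h.
Pay = (2400 × £32.00 + 450 × £48.00) ÷ 60 = £1640.00.

£1640.00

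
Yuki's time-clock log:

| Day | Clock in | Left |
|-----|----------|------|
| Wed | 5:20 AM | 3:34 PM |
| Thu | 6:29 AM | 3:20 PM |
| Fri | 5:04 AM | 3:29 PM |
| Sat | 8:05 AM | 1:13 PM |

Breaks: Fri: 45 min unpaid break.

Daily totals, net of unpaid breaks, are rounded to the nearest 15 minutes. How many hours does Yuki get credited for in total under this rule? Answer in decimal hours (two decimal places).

34.00 hours

Wed: 5:20 AM–3:34 PM = 10 h 14 min → rounds to 10 h 15 min
Thu: 6:29 AM–3:20 PM = 8 h 51 min → rounds to 8 h 45 min
Fri: 5:04 AM–3:29 PM = 10 h 25 min − 45 min = 9 h 40 min → rounds to 9 h 45 min
Sat: 8:05 AM–1:13 PM = 5 h 8 min → rounds to 5 h 15 min
Total credited: 34 h 0 min.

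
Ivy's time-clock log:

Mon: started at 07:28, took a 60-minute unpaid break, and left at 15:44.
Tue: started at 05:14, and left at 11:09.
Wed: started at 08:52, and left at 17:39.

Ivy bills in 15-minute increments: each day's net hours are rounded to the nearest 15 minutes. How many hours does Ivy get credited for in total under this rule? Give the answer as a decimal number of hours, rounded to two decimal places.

22.00 hours

Mon: 07:28–15:44 = 8 h 16 min − 60 min = 7 h 16 min → rounds to 7 h 15 min
Tue: 05:14–11:09 = 5 h 55 min → rounds to 6 h 0 min
Wed: 08:52–17:39 = 8 h 47 min → rounds to 8 h 45 min
Total credited: 22 h 0 min.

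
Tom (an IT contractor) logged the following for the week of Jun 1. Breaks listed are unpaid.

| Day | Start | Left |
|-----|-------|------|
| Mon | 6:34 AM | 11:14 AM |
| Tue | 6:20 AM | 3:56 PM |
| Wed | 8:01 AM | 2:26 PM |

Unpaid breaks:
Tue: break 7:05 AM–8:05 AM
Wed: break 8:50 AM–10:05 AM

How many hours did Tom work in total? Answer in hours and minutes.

Mon: 6:34 AM–11:14 AM = 4 h 40 min
Tue: 6:20 AM–3:56 PM = 9 h 36 min; less 60 min break → 8 h 36 min
Wed: 8:01 AM–2:26 PM = 6 h 25 min; less 75 min break → 5 h 10 min
Total: 4 h 40 min + 8 h 36 min + 5 h 10 min = 18 h 26 min.

18 h 26 min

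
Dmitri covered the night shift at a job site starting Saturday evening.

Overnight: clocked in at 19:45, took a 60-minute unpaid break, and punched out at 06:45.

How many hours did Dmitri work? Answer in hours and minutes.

10 h 0 min

Overnight: 19:45 → midnight = 4 h 15 min; midnight → 06:45 = 6 h 45 min; span 11 h 0 min; less 60 min break → 10 h 0 min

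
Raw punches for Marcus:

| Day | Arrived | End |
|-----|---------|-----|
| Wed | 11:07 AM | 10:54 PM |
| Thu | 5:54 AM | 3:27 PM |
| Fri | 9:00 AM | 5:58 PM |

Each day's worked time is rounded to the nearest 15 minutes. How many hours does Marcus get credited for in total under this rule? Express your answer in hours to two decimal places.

Wed: 11:07 AM–10:54 PM = 11 h 47 min → rounds to 11 h 45 min
Thu: 5:54 AM–3:27 PM = 9 h 33 min → rounds to 9 h 30 min
Fri: 9:00 AM–5:58 PM = 8 h 58 min → rounds to 9 h 0 min
Total credited: 30 h 15 min.

30.25 hours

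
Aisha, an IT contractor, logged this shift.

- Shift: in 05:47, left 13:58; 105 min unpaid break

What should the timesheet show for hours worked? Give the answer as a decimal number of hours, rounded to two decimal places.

Shift: 05:47–13:58 = 8 h 11 min; less 105 min break → 6 h 26 min

6.43 hours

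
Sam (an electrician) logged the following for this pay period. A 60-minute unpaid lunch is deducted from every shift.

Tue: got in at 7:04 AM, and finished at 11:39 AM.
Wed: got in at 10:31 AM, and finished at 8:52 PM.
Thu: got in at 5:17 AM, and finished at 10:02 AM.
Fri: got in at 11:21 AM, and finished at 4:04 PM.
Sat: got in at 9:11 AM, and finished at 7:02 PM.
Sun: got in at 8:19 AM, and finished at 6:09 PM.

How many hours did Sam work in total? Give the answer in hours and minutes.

38 h 5 min

Tue: 7:04 AM–11:39 AM = 4 h 35 min; less 60 min break → 3 h 35 min
Wed: 10:31 AM–8:52 PM = 10 h 21 min; less 60 min break → 9 h 21 min
Thu: 5:17 AM–10:02 AM = 4 h 45 min; less 60 min break → 3 h 45 min
Fri: 11:21 AM–4:04 PM = 4 h 43 min; less 60 min break → 3 h 43 min
Sat: 9:11 AM–7:02 PM = 9 h 51 min; less 60 min break → 8 h 51 min
Sun: 8:19 AM–6:09 PM = 9 h 50 min; less 60 min break → 8 h 50 min
Total: 3 h 35 min + 9 h 21 min + 3 h 45 min + 3 h 43 min + 8 h 51 min + 8 h 50 min = 38 h 5 min.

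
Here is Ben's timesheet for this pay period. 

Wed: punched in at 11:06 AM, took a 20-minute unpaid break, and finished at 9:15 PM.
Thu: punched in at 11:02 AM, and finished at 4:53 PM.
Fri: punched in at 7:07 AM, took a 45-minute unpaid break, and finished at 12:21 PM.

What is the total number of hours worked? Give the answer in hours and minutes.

Wed: 11:06 AM–9:15 PM = 10 h 9 min; less 20 min break → 9 h 49 min
Thu: 11:02 AM–4:53 PM = 5 h 51 min
Fri: 7:07 AM–12:21 PM = 5 h 14 min; less 45 min break → 4 h 29 min
Total: 9 h 49 min + 5 h 51 min + 4 h 29 min = 20 h 9 min.

20 h 9 min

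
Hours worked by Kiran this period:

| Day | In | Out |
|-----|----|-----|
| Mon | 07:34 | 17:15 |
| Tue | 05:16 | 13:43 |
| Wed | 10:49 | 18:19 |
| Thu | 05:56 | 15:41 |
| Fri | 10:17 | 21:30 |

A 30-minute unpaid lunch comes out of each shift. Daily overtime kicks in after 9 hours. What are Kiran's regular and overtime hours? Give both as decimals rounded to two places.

Regular 41.95 hours, overtime 2.15 hours

Mon: 07:34–17:15 = 9 h 41 min; less 30 min break → 9 h 11 min
Tue: 05:16–13:43 = 8 h 27 min; less 30 min break → 7 h 57 min
Wed: 10:49–18:19 = 7 h 30 min; less 30 min break → 7 h 0 min
Thu: 05:56–15:41 = 9 h 45 min; less 30 min break → 9 h 15 min
Fri: 10:17–21:30 = 11 h 13 min; less 30 min break → 10 h 43 min
Mon reg 9 h 0 min / OT 0 h 11 min; Tue reg 7 h 57 min / OT 0 h 0 min; Wed reg 7 h 0 min / OT 0 h 0 min; Thu reg 9 h 0 min / OT 0 h 15 min; Fri reg 9 h 0 min / OT 1 h 43 min.
Totals: regular 41 h 57 min, overtime 2 h 9 min.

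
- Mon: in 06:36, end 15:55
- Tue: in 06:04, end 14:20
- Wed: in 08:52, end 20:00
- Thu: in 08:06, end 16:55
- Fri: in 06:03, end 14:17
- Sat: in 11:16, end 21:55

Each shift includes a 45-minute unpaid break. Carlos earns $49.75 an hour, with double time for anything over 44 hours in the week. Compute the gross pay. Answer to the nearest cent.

Mon: 06:36–15:55 = 9 h 19 min; less 45 min break → 8 h 34 min
Tue: 06:04–14:20 = 8 h 16 min; less 45 min break → 7 h 31 min
Wed: 08:52–20:00 = 11 h 8 min; less 45 min break → 10 h 23 min
Thu: 08:06–16:55 = 8 h 49 min; less 45 min break → 8 h 4 min
Fri: 06:03–14:17 = 8 h 14 min; less 45 min break → 7 h 29 min
Sat: 11:16–21:55 = 10 h 39 min; less 45 min break → 9 h 54 min
Total worked: 51 h 55 min = 3115 min.
Regular 44 h 0 min = 2640 min at $49.75/h; overtime 7 h 55 min = 475 min at $99.50/h.
Pay = (2640 × $49.75 + 475 × $99.50) ÷ 60 = $2976.71.

$2976.71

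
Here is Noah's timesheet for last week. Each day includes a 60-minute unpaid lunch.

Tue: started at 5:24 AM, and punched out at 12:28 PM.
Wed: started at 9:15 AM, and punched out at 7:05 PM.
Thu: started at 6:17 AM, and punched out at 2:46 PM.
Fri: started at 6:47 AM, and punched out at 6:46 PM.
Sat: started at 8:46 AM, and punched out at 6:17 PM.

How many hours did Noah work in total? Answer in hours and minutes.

41 h 53 min

Tue: 5:24 AM–12:28 PM = 7 h 4 min; less 60 min break → 6 h 4 min
Wed: 9:15 AM–7:05 PM = 9 h 50 min; less 60 min break → 8 h 50 min
Thu: 6:17 AM–2:46 PM = 8 h 29 min; less 60 min break → 7 h 29 min
Fri: 6:47 AM–6:46 PM = 11 h 59 min; less 60 min break → 10 h 59 min
Sat: 8:46 AM–6:17 PM = 9 h 31 min; less 60 min break → 8 h 31 min
Total: 6 h 4 min + 8 h 50 min + 7 h 29 min + 10 h 59 min + 8 h 31 min = 41 h 53 min.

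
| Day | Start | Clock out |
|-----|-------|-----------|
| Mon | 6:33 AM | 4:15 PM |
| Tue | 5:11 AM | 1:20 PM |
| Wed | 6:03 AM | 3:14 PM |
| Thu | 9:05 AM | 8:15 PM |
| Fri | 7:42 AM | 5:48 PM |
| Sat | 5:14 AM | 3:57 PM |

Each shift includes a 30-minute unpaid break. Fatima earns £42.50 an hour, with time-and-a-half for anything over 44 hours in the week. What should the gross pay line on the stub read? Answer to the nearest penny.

£2636.06

Mon: 6:33 AM–4:15 PM = 9 h 42 min; less 30 min break → 9 h 12 min
Tue: 5:11 AM–1:20 PM = 8 h 9 min; less 30 min break → 7 h 39 min
Wed: 6:03 AM–3:14 PM = 9 h 11 min; less 30 min break → 8 h 41 min
Thu: 9:05 AM–8:15 PM = 11 h 10 min; less 30 min break → 10 h 40 min
Fri: 7:42 AM–5:48 PM = 10 h 6 min; less 30 min break → 9 h 36 min
Sat: 5:14 AM–3:57 PM = 10 h 43 min; less 30 min break → 10 h 13 min
Total worked: 56 h 1 min = 3361 min.
Regular 44 h 0 min = 2640 min at £42.50/h; overtime 12 h 1 min = 721 min at £63.75/h.
Pay = (2640 × £42.50 + 721 × £63.75) ÷ 60 = £2636.06.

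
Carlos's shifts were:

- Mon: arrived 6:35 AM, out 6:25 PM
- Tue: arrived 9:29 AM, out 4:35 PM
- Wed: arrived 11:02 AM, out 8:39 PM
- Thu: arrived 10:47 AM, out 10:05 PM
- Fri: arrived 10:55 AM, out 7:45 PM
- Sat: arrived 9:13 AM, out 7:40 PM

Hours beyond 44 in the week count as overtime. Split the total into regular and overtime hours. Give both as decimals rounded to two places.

Regular 44.00 hours, overtime 15.13 hours

Mon: 6:35 AM–6:25 PM = 11 h 50 min
Tue: 9:29 AM–4:35 PM = 7 h 6 min
Wed: 11:02 AM–8:39 PM = 9 h 37 min
Thu: 10:47 AM–10:05 PM = 11 h 18 min
Fri: 10:55 AM–7:45 PM = 8 h 50 min
Sat: 9:13 AM–7:40 PM = 10 h 27 min
Total worked: 59 h 8 min = 59.13 h.
Threshold 44 h → overtime 15 h 8 min, regular 44 h 0 min.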